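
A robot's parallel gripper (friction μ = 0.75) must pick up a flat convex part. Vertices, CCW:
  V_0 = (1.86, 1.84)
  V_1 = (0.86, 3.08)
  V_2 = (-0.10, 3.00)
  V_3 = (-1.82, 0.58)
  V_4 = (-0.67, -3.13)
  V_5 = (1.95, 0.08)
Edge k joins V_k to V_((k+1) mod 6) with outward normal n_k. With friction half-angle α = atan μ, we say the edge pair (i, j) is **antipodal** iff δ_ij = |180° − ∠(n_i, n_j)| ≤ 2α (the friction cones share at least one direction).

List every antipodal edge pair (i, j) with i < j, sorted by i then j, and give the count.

count = 6; pairs: (0,3), (1,4), (2,4), (2,5), (3,4), (3,5)

α = atan 0.75 = 36.87°;  2α = 73.74°
n_0 = (+0.7784, +0.6278)
n_1 = (-0.0830, +0.9965)
n_2 = (-0.8151, +0.5793)
n_3 = (-0.9552, -0.2961)
n_4 = (+0.7747, -0.6323)
n_5 = (+0.9987, +0.0511)
  (0,1): δ = 124.12°  ·
  (0,2): δ = 74.29°  ·
  (0,3): δ = 21.66°  ✓
  (0,4): δ = 101.89°  ·
  (0,5): δ = 144.04°  ·
  (1,2): δ = 130.17°  ·
  (1,3): δ = 77.54°  ·
  (1,4): δ = 46.02°  ✓
  (1,5): δ = 88.16°  ·
  (2,3): δ = 127.37°  ·
  (2,4): δ = 3.82°  ✓
  (2,5): δ = 38.33°  ✓
  (3,4): δ = 56.44°  ✓
  (3,5): δ = 14.29°  ✓
  (4,5): δ = 137.85°  ·
antipodal pairs: 6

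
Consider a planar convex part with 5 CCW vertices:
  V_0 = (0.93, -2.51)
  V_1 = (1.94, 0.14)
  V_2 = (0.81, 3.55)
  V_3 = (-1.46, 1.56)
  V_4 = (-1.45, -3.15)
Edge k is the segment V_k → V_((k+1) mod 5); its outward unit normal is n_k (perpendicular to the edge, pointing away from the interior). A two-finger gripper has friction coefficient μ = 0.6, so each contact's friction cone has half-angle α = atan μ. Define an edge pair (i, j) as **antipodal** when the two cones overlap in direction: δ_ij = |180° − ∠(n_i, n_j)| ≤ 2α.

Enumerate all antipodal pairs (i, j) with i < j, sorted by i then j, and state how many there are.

count = 4; pairs: (0,2), (0,3), (1,3), (2,4)

α = atan 0.6 = 30.96°;  2α = 61.93°
n_0 = (+0.9344, -0.3561)
n_1 = (+0.9492, +0.3146)
n_2 = (-0.6592, +0.7520)
n_3 = (-1.0000, -0.0021)
n_4 = (+0.2597, -0.9657)
  (0,1): δ = 140.80°  ·
  (0,2): δ = 27.90°  ✓
  (0,3): δ = 20.99°  ✓
  (0,4): δ = 125.91°  ·
  (1,2): δ = 67.09°  ·
  (1,3): δ = 18.21°  ✓
  (1,4): δ = 86.72°  ·
  (2,3): δ = 131.12°  ·
  (2,4): δ = 26.19°  ✓
  (3,4): δ = 75.07°  ·
antipodal pairs: 4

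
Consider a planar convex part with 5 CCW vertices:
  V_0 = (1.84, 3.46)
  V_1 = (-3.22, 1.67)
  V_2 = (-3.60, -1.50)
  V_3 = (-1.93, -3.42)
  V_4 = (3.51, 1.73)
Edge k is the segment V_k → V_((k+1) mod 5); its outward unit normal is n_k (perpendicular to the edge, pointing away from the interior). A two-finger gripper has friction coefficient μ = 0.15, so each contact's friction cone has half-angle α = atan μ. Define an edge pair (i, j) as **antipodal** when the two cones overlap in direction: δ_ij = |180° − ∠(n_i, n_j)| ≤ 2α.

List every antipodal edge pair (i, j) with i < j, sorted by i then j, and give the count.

count = 1; pairs: (2,4)

α = atan 0.15 = 8.53°;  2α = 17.06°
n_0 = (-0.3335, +0.9427)
n_1 = (-0.9929, +0.1190)
n_2 = (-0.7545, -0.6563)
n_3 = (+0.6875, -0.7262)
n_4 = (+0.7195, +0.6945)
  (0,1): δ = 116.32°  ·
  (0,2): δ = 68.47°  ·
  (0,3): δ = 23.95°  ·
  (0,4): δ = 114.51°  ·
  (1,2): δ = 132.15°  ·
  (1,3): δ = 39.73°  ·
  (1,4): δ = 50.82°  ·
  (2,3): δ = 87.59°  ·
  (2,4): δ = 2.97°  ✓
  (3,4): δ = 89.44°  ·
antipodal pairs: 1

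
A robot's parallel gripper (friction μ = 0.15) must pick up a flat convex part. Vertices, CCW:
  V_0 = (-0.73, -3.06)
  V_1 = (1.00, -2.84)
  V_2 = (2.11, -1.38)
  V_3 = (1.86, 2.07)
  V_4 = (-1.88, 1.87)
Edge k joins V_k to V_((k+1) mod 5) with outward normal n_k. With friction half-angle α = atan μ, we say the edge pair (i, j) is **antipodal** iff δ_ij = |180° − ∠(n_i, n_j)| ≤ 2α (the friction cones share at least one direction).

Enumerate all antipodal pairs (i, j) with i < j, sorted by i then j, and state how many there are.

α = atan 0.15 = 8.53°;  2α = 17.06°
n_0 = (+0.1262, -0.9920)
n_1 = (+0.7961, -0.6052)
n_2 = (+0.9974, +0.0723)
n_3 = (-0.0534, +0.9986)
n_4 = (-0.9739, -0.2272)
  (0,1): δ = 134.49°  ·
  (0,2): δ = 93.10°  ·
  (0,3): δ = 4.19°  ✓
  (0,4): δ = 95.88°  ·
  (1,2): δ = 138.61°  ·
  (1,3): δ = 49.69°  ·
  (1,4): δ = 50.38°  ·
  (2,3): δ = 91.08°  ·
  (2,4): δ = 8.99°  ✓
  (3,4): δ = 79.93°  ·
antipodal pairs: 2

count = 2; pairs: (0,3), (2,4)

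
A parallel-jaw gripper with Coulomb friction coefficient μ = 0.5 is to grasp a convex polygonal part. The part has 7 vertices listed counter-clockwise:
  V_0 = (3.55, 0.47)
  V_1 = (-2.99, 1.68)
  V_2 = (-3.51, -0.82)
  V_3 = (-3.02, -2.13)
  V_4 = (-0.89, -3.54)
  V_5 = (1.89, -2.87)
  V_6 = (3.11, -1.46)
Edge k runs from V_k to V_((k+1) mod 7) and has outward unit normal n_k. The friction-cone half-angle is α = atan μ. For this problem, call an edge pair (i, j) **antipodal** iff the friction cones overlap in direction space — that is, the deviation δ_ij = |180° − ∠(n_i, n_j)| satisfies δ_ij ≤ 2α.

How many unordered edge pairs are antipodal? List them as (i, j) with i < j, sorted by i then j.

count = 5; pairs: (0,3), (0,4), (1,5), (1,6), (2,6)

α = atan 0.5 = 26.57°;  2α = 53.13°
n_0 = (+0.1819, +0.9833)
n_1 = (-0.9790, +0.2036)
n_2 = (-0.9366, -0.3503)
n_3 = (-0.5520, -0.8339)
n_4 = (+0.2343, -0.9722)
n_5 = (+0.7562, -0.6543)
n_6 = (+0.9750, -0.2223)
  (0,1): δ = 91.27°  ·
  (0,2): δ = 59.01°  ·
  (0,3): δ = 23.02°  ✓
  (0,4): δ = 24.03°  ✓
  (0,5): δ = 59.61°  ·
  (0,6): δ = 87.64°  ·
  (1,2): δ = 147.74°  ·
  (1,3): δ = 111.75°  ·
  (1,4): δ = 64.70°  ·
  (1,5): δ = 29.12°  ✓
  (1,6): δ = 1.09°  ✓
  (2,3): δ = 144.01°  ·
  (2,4): δ = 96.96°  ·
  (2,5): δ = 61.38°  ·
  (2,6): δ = 33.35°  ✓
  (3,4): δ = 132.95°  ·
  (3,5): δ = 97.36°  ·
  (3,6): δ = 69.34°  ·
  (4,5): δ = 144.42°  ·
  (4,6): δ = 116.39°  ·
  (5,6): δ = 151.97°  ·
antipodal pairs: 5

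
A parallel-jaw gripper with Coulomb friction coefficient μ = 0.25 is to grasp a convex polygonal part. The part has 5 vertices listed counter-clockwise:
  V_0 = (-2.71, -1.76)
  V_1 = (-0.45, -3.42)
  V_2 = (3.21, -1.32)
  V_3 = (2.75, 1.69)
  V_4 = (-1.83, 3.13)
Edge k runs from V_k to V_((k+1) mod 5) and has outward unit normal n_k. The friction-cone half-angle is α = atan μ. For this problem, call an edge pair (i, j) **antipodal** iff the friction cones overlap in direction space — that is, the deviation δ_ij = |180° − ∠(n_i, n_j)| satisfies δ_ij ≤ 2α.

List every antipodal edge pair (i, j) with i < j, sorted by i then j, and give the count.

count = 2; pairs: (0,3), (2,4)

α = atan 0.25 = 14.04°;  2α = 28.07°
n_0 = (-0.5920, -0.8060)
n_1 = (+0.4977, -0.8674)
n_2 = (+0.9885, +0.1511)
n_3 = (+0.2999, +0.9540)
n_4 = (-0.9842, +0.1771)
  (0,1): δ = 113.86°  ·
  (0,2): δ = 45.01°  ·
  (0,3): δ = 18.84°  ✓
  (0,4): δ = 116.10°  ·
  (1,2): δ = 111.16°  ·
  (1,3): δ = 47.30°  ·
  (1,4): δ = 49.95°  ·
  (2,3): δ = 116.14°  ·
  (2,4): δ = 18.89°  ✓
  (3,4): δ = 82.75°  ·
antipodal pairs: 2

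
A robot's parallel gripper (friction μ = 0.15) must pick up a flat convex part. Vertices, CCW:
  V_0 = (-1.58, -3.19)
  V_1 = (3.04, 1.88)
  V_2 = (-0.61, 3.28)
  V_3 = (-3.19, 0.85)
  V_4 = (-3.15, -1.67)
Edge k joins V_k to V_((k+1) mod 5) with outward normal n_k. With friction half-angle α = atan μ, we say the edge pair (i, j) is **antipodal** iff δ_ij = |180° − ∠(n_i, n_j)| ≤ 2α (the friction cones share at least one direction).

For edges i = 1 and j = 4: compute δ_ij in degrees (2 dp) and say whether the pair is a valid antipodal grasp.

δ = 23.09°, invalid

α = atan 0.15 = 8.53°;  2α = 17.06°
edge 1: e_1 = (-3.65, +1.40);  n_1 = (+0.3581, +0.9337)
edge 4: e_4 = (+1.57, -1.52);  n_4 = (-0.6956, -0.7185)
∠(n_1, n_4) = 156.91°
δ = |180° − 156.91°| = 23.09°
23.09° > 2α = 17.06°  →  invalid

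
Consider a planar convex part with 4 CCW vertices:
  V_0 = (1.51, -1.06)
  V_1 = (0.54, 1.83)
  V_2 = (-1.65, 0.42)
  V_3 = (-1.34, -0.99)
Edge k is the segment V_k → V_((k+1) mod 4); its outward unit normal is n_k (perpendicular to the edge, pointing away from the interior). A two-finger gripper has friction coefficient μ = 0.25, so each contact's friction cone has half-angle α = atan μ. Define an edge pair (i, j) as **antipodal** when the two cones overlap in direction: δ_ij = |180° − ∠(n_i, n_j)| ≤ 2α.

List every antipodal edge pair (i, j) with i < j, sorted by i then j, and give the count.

count = 1; pairs: (0,2)

α = atan 0.25 = 14.04°;  2α = 28.07°
n_0 = (+0.9480, +0.3182)
n_1 = (-0.5413, +0.8408)
n_2 = (-0.9767, -0.2147)
n_3 = (-0.0246, -0.9997)
  (0,1): δ = 75.78°  ·
  (0,2): δ = 6.15°  ✓
  (0,3): δ = 70.04°  ·
  (1,2): δ = 110.38°  ·
  (1,3): δ = 34.18°  ·
  (2,3): δ = 103.81°  ·
antipodal pairs: 1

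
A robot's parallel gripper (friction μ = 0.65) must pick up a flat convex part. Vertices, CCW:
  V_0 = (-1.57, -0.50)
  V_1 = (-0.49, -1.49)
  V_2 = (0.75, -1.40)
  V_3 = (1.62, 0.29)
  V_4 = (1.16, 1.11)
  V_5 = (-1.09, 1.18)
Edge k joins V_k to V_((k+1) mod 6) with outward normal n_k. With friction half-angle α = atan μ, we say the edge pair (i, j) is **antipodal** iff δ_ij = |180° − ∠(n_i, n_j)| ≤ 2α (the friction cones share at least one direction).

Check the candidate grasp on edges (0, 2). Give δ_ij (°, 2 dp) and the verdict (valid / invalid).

δ = 74.73°, invalid

α = atan 0.65 = 33.02°;  2α = 66.05°
edge 0: e_0 = (+1.08, -0.99);  n_0 = (-0.6757, -0.7372)
edge 2: e_2 = (+0.87, +1.69);  n_2 = (+0.8891, -0.4577)
∠(n_0, n_2) = 105.27°
δ = |180° − 105.27°| = 74.73°
74.73° > 2α = 66.05°  →  invalid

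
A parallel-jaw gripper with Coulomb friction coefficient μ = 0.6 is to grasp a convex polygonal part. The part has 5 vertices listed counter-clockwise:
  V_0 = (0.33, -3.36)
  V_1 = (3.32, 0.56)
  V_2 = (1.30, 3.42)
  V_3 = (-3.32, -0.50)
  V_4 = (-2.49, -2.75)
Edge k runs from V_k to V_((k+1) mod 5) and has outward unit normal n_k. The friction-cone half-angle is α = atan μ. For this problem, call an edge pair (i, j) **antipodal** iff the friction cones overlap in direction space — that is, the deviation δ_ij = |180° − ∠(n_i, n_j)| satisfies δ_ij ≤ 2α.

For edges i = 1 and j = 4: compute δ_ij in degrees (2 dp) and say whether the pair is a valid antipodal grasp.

α = atan 0.6 = 30.96°;  2α = 61.93°
edge 1: e_1 = (-2.02, +2.86);  n_1 = (+0.8168, +0.5769)
edge 4: e_4 = (+2.82, -0.61);  n_4 = (-0.2114, -0.9774)
∠(n_1, n_4) = 137.44°
δ = |180° − 137.44°| = 42.56°
42.56° ≤ 2α = 61.93°  →  valid

δ = 42.56°, valid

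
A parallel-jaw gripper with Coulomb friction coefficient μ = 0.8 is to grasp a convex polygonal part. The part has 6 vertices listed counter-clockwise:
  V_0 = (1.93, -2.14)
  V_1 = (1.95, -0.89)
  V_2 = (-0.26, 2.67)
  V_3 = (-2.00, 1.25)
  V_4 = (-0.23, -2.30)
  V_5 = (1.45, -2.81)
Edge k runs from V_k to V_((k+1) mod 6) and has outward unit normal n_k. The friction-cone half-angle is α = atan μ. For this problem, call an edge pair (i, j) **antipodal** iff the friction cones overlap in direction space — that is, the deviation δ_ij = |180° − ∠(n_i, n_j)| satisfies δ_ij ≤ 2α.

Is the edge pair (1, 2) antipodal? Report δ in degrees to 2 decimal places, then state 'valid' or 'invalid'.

α = atan 0.8 = 38.66°;  2α = 77.32°
edge 1: e_1 = (-2.21, +3.56);  n_1 = (+0.8496, +0.5274)
edge 2: e_2 = (-1.74, -1.42);  n_2 = (-0.6323, +0.7748)
∠(n_1, n_2) = 97.39°
δ = |180° − 97.39°| = 82.61°
82.61° > 2α = 77.32°  →  invalid

δ = 82.61°, invalid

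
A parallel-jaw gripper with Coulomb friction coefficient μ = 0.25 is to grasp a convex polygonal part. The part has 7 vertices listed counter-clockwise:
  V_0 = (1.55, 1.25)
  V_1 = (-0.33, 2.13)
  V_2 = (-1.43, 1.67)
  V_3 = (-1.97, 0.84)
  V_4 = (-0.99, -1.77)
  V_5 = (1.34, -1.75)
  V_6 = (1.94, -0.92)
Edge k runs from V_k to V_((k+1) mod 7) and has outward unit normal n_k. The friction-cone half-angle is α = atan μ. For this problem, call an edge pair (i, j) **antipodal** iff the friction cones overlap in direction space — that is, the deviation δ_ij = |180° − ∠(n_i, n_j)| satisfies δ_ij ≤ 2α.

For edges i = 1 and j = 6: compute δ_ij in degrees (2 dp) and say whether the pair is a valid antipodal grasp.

δ = 77.49°, invalid

α = atan 0.25 = 14.04°;  2α = 28.07°
edge 1: e_1 = (-1.10, -0.46);  n_1 = (-0.3858, +0.9226)
edge 6: e_6 = (-0.39, +2.17);  n_6 = (+0.9842, +0.1769)
∠(n_1, n_6) = 102.51°
δ = |180° − 102.51°| = 77.49°
77.49° > 2α = 28.07°  →  invalid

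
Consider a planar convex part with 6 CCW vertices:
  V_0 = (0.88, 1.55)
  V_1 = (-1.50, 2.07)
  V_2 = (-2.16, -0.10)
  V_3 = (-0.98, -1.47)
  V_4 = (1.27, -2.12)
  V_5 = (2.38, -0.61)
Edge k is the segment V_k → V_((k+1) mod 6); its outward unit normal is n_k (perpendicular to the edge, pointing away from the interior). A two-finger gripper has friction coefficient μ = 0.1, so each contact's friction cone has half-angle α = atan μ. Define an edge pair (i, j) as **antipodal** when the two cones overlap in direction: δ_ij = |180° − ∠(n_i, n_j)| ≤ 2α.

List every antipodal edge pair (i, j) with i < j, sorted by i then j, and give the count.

count = 2; pairs: (0,3), (2,5)

α = atan 0.1 = 5.71°;  2α = 11.42°
n_0 = (+0.2135, +0.9770)
n_1 = (-0.9567, +0.2910)
n_2 = (-0.7577, -0.6526)
n_3 = (-0.2775, -0.9607)
n_4 = (+0.8057, -0.5923)
n_5 = (+0.8214, +0.5704)
  (0,1): δ = 94.59°  ·
  (0,2): δ = 36.94°  ·
  (0,3): δ = 3.79°  ✓
  (0,4): δ = 66.01°  ·
  (0,5): δ = 137.10°  ·
  (1,2): δ = 122.34°  ·
  (1,3): δ = 89.20°  ·
  (1,4): δ = 19.40°  ·
  (1,5): δ = 51.69°  ·
  (2,3): δ = 146.85°  ·
  (2,4): δ = 77.06°  ·
  (2,5): δ = 5.96°  ✓
  (3,4): δ = 110.21°  ·
  (3,5): δ = 39.11°  ·
  (4,5): δ = 108.90°  ·
antipodal pairs: 2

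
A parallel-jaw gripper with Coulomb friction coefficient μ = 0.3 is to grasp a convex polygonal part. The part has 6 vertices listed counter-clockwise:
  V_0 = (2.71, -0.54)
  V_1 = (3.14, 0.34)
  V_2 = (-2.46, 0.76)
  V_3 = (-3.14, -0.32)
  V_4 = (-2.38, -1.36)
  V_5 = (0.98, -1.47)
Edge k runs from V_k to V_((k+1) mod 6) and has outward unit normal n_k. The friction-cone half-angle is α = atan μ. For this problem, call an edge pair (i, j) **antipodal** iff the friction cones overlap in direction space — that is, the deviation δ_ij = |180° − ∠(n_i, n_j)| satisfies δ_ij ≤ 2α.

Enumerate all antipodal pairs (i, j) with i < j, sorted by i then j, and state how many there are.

count = 4; pairs: (0,2), (1,4), (1,5), (2,5)

α = atan 0.3 = 16.70°;  2α = 33.40°
n_0 = (+0.8985, -0.4390)
n_1 = (+0.0748, +0.9972)
n_2 = (-0.8462, +0.5328)
n_3 = (-0.8074, -0.5900)
n_4 = (-0.0327, -0.9995)
n_5 = (+0.4735, -0.8808)
  (0,1): δ = 68.25°  ·
  (0,2): δ = 6.15°  ✓
  (0,3): δ = 62.20°  ·
  (0,4): δ = 114.17°  ·
  (0,5): δ = 144.30°  ·
  (1,2): δ = 117.91°  ·
  (1,3): δ = 49.55°  ·
  (1,4): δ = 2.41°  ✓
  (1,5): δ = 32.55°  ✓
  (2,3): δ = 111.65°  ·
  (2,4): δ = 59.68°  ·
  (2,5): δ = 29.54°  ✓
  (3,4): δ = 128.03°  ·
  (3,5): δ = 97.90°  ·
  (4,5): δ = 149.86°  ·
antipodal pairs: 4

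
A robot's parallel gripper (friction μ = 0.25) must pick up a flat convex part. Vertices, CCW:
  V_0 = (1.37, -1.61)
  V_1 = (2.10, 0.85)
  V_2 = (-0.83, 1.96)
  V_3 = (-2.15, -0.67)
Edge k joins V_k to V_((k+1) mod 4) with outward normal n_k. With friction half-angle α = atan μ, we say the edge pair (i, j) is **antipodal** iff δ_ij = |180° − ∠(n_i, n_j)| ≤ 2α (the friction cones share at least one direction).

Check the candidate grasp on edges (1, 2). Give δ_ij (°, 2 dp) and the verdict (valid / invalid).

α = atan 0.25 = 14.04°;  2α = 28.07°
edge 1: e_1 = (-2.93, +1.11);  n_1 = (+0.3543, +0.9351)
edge 2: e_2 = (-1.32, -2.63);  n_2 = (-0.8937, +0.4486)
∠(n_1, n_2) = 84.10°
δ = |180° − 84.10°| = 95.90°
95.90° > 2α = 28.07°  →  invalid

δ = 95.90°, invalid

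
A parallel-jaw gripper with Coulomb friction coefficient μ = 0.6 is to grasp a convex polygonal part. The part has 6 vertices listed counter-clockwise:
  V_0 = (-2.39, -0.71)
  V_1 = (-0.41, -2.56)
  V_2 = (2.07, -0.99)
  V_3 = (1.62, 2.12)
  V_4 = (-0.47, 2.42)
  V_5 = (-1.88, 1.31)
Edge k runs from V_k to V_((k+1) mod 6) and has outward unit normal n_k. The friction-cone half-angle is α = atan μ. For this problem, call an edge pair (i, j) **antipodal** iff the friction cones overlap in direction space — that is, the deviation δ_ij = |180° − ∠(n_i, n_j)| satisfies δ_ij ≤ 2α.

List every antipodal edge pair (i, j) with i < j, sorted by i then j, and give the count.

α = atan 0.6 = 30.96°;  2α = 61.93°
n_0 = (-0.6827, -0.7307)
n_1 = (+0.5349, -0.8449)
n_2 = (+0.9897, +0.1432)
n_3 = (+0.1421, +0.9899)
n_4 = (-0.6186, +0.7857)
n_5 = (-0.9696, +0.2448)
  (0,1): δ = 104.61°  ·
  (0,2): δ = 38.71°  ✓
  (0,3): δ = 34.89°  ✓
  (0,4): δ = 81.27°  ·
  (0,5): δ = 118.89°  ·
  (1,2): δ = 114.10°  ·
  (1,3): δ = 40.50°  ✓
  (1,4): δ = 5.87°  ✓
  (1,5): δ = 43.49°  ✓
  (2,3): δ = 106.40°  ·
  (2,4): δ = 60.02°  ✓
  (2,5): δ = 22.40°  ✓
  (3,4): δ = 133.62°  ·
  (3,5): δ = 96.00°  ·
  (4,5): δ = 142.38°  ·
antipodal pairs: 7

count = 7; pairs: (0,2), (0,3), (1,3), (1,4), (1,5), (2,4), (2,5)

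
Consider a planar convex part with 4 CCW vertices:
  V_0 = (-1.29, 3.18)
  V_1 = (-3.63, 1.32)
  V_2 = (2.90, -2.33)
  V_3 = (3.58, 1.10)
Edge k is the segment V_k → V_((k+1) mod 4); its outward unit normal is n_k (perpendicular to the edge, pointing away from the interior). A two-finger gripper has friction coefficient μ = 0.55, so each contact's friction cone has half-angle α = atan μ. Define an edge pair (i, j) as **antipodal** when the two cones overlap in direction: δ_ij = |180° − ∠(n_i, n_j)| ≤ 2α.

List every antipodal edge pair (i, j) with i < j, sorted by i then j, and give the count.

count = 2; pairs: (0,2), (1,3)

α = atan 0.55 = 28.81°;  2α = 57.62°
n_0 = (-0.6222, +0.7828)
n_1 = (-0.4879, -0.8729)
n_2 = (+0.9809, -0.1945)
n_3 = (+0.3928, +0.9196)
  (0,1): δ = 67.68°  ·
  (0,2): δ = 40.31°  ✓
  (0,3): δ = 118.39°  ·
  (1,2): δ = 72.01°  ·
  (1,3): δ = 6.08°  ✓
  (2,3): δ = 101.91°  ·
antipodal pairs: 2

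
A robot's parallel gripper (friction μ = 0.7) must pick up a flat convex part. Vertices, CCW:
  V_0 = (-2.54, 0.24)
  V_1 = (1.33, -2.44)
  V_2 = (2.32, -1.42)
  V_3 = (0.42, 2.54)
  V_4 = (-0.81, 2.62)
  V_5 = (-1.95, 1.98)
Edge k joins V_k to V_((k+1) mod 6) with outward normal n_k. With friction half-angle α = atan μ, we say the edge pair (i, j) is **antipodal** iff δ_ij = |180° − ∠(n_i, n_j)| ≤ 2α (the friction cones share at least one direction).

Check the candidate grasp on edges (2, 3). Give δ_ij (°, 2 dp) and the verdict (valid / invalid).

δ = 119.35°, invalid

α = atan 0.7 = 34.99°;  2α = 69.98°
edge 2: e_2 = (-1.90, +3.96);  n_2 = (+0.9016, +0.4326)
edge 3: e_3 = (-1.23, +0.08);  n_3 = (+0.0649, +0.9979)
∠(n_2, n_3) = 60.65°
δ = |180° − 60.65°| = 119.35°
119.35° > 2α = 69.98°  →  invalid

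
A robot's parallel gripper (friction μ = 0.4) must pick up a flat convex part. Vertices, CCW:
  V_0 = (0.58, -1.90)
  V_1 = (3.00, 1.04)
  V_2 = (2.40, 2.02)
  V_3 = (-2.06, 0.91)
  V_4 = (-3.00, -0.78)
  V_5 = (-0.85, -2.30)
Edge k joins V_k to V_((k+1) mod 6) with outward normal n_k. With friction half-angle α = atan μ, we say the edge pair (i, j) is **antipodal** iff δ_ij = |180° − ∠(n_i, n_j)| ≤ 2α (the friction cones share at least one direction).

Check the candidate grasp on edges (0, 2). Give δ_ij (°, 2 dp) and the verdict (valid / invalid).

α = atan 0.4 = 21.80°;  2α = 43.60°
edge 0: e_0 = (+2.42, +2.94);  n_0 = (+0.7721, -0.6355)
edge 2: e_2 = (-4.46, -1.11);  n_2 = (-0.2415, +0.9704)
∠(n_0, n_2) = 143.43°
δ = |180° − 143.43°| = 36.57°
36.57° ≤ 2α = 43.60°  →  valid

δ = 36.57°, valid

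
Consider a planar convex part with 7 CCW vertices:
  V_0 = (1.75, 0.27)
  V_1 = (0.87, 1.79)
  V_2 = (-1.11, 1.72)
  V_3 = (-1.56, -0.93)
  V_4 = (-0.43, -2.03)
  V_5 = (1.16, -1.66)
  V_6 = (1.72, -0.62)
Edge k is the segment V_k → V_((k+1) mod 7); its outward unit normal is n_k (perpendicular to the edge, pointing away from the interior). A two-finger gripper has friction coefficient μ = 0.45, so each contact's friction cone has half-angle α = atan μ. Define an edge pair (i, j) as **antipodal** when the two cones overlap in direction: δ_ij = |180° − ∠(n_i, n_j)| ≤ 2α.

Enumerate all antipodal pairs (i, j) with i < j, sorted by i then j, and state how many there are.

count = 7; pairs: (0,2), (0,3), (1,3), (1,4), (2,5), (2,6), (3,6)

α = atan 0.45 = 24.23°;  2α = 48.46°
n_0 = (+0.8654, +0.5010)
n_1 = (-0.0353, +0.9994)
n_2 = (-0.9859, +0.1674)
n_3 = (-0.6975, -0.7166)
n_4 = (+0.2266, -0.9740)
n_5 = (+0.8805, -0.4741)
n_6 = (+0.9994, -0.0337)
  (0,1): δ = 118.04°  ·
  (0,2): δ = 39.71°  ✓
  (0,3): δ = 15.70°  ✓
  (0,4): δ = 73.03°  ·
  (0,5): δ = 121.63°  ·
  (0,6): δ = 148.00°  ·
  (1,2): δ = 101.66°  ·
  (1,3): δ = 46.25°  ✓
  (1,4): δ = 11.08°  ✓
  (1,5): δ = 59.67°  ·
  (1,6): δ = 86.04°  ·
  (2,3): δ = 124.59°  ·
  (2,4): δ = 67.26°  ·
  (2,5): δ = 18.66°  ✓
  (2,6): δ = 7.71°  ✓
  (3,4): δ = 122.67°  ·
  (3,5): δ = 74.07°  ·
  (3,6): δ = 47.70°  ✓
  (4,5): δ = 131.40°  ·
  (4,6): δ = 105.03°  ·
  (5,6): δ = 153.63°  ·
antipodal pairs: 7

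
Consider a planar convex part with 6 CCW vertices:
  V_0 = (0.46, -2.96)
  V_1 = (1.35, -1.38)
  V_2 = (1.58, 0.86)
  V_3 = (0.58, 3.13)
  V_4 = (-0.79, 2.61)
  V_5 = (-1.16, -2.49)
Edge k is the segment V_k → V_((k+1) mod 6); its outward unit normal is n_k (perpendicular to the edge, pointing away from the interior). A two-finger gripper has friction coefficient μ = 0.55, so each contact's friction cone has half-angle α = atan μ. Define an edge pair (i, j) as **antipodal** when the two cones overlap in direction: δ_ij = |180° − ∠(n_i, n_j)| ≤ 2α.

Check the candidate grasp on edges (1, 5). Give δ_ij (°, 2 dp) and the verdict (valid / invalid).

α = atan 0.55 = 28.81°;  2α = 57.62°
edge 1: e_1 = (+0.23, +2.24);  n_1 = (+0.9948, -0.1021)
edge 5: e_5 = (+1.62, -0.47);  n_5 = (-0.2786, -0.9604)
∠(n_1, n_5) = 100.32°
δ = |180° − 100.32°| = 79.68°
79.68° > 2α = 57.62°  →  invalid

δ = 79.68°, invalid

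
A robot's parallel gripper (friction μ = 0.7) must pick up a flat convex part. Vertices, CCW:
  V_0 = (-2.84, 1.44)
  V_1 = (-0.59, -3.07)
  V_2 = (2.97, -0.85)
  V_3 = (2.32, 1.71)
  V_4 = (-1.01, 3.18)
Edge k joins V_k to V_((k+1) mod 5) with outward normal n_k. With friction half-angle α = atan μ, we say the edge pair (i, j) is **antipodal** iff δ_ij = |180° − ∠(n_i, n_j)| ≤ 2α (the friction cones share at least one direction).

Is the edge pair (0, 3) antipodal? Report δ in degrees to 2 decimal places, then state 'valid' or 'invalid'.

δ = 39.67°, valid

α = atan 0.7 = 34.99°;  2α = 69.98°
edge 0: e_0 = (+2.25, -4.51);  n_0 = (-0.8948, -0.4464)
edge 3: e_3 = (-3.33, +1.47);  n_3 = (+0.4038, +0.9148)
∠(n_0, n_3) = 140.33°
δ = |180° − 140.33°| = 39.67°
39.67° ≤ 2α = 69.98°  →  valid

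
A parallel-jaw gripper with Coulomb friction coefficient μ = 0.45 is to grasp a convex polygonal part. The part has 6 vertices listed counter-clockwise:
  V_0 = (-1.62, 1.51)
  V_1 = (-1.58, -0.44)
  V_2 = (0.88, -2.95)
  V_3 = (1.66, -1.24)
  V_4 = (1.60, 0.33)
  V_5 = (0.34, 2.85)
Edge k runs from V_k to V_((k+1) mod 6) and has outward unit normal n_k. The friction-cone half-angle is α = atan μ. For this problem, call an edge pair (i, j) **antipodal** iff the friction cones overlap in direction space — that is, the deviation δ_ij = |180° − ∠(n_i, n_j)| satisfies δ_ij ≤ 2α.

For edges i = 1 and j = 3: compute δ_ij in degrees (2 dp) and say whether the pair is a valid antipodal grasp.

α = atan 0.45 = 24.23°;  2α = 48.46°
edge 1: e_1 = (+2.46, -2.51);  n_1 = (-0.7142, -0.7000)
edge 3: e_3 = (-0.06, +1.57);  n_3 = (+0.9993, +0.0382)
∠(n_1, n_3) = 137.76°
δ = |180° − 137.76°| = 42.24°
42.24° ≤ 2α = 48.46°  →  valid

δ = 42.24°, valid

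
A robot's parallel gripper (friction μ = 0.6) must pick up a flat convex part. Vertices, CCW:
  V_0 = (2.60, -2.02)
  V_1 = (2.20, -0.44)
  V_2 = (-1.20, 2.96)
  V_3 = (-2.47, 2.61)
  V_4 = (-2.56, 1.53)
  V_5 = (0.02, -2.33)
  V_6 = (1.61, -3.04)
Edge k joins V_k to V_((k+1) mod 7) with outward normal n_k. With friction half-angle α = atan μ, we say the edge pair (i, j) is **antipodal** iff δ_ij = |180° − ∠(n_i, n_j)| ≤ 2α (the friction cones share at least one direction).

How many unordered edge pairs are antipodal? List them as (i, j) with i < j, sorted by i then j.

count = 9; pairs: (0,3), (0,4), (0,5), (1,3), (1,4), (1,5), (2,5), (2,6), (3,6)

α = atan 0.6 = 30.96°;  2α = 61.93°
n_0 = (+0.9694, +0.2454)
n_1 = (+0.7071, +0.7071)
n_2 = (-0.2657, +0.9641)
n_3 = (-0.9965, +0.0830)
n_4 = (-0.8314, -0.5557)
n_5 = (-0.4077, -0.9131)
n_6 = (+0.7176, -0.6965)
  (0,1): δ = 149.21°  ·
  (0,2): δ = 88.80°  ·
  (0,3): δ = 18.97°  ✓
  (0,4): δ = 19.55°  ✓
  (0,5): δ = 51.73°  ✓
  (0,6): δ = 121.65°  ·
  (1,2): δ = 119.59°  ·
  (1,3): δ = 49.76°  ✓
  (1,4): δ = 11.24°  ✓
  (1,5): δ = 20.94°  ✓
  (1,6): δ = 90.86°  ·
  (2,3): δ = 110.17°  ·
  (2,4): δ = 71.65°  ·
  (2,5): δ = 39.47°  ✓
  (2,6): δ = 30.45°  ✓
  (3,4): δ = 141.48°  ·
  (3,5): δ = 109.30°  ·
  (3,6): δ = 39.38°  ✓
  (4,5): δ = 147.82°  ·
  (4,6): δ = 77.90°  ·
  (5,6): δ = 110.08°  ·
antipodal pairs: 9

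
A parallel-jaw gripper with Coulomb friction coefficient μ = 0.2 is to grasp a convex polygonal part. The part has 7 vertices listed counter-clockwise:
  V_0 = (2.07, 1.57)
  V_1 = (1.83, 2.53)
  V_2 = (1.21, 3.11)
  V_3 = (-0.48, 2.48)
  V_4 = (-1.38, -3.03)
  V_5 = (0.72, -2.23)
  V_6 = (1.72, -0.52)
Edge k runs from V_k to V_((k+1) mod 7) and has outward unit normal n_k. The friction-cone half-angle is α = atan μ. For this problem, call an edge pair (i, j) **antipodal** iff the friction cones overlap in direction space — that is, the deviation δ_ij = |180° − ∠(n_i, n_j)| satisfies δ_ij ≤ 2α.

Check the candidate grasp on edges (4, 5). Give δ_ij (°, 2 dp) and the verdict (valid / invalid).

α = atan 0.2 = 11.31°;  2α = 22.62°
edge 4: e_4 = (+2.10, +0.80);  n_4 = (+0.3560, -0.9345)
edge 5: e_5 = (+1.00, +1.71);  n_5 = (+0.8632, -0.5048)
∠(n_4, n_5) = 38.83°
δ = |180° − 38.83°| = 141.17°
141.17° > 2α = 22.62°  →  invalid

δ = 141.17°, invalid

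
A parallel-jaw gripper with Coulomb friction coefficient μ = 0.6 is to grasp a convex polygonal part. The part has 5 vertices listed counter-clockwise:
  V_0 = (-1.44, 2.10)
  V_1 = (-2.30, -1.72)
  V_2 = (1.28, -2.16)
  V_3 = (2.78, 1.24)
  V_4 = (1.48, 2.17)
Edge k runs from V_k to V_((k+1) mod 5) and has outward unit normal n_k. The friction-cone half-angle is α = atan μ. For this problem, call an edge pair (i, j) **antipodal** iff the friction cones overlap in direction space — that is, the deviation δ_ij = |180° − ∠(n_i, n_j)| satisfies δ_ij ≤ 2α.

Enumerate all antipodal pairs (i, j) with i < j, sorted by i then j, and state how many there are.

count = 3; pairs: (0,2), (1,3), (1,4)

α = atan 0.6 = 30.96°;  2α = 61.93°
n_0 = (-0.9756, +0.2196)
n_1 = (-0.1220, -0.9925)
n_2 = (+0.9149, -0.4036)
n_3 = (+0.5818, +0.8133)
n_4 = (-0.0240, +0.9997)
  (0,1): δ = 84.32°  ·
  (0,2): δ = 11.12°  ✓
  (0,3): δ = 67.11°  ·
  (0,4): δ = 104.06°  ·
  (1,2): δ = 106.80°  ·
  (1,3): δ = 28.57°  ✓
  (1,4): δ = 8.38°  ✓
  (2,3): δ = 101.77°  ·
  (2,4): δ = 64.82°  ·
  (3,4): δ = 143.05°  ·
antipodal pairs: 3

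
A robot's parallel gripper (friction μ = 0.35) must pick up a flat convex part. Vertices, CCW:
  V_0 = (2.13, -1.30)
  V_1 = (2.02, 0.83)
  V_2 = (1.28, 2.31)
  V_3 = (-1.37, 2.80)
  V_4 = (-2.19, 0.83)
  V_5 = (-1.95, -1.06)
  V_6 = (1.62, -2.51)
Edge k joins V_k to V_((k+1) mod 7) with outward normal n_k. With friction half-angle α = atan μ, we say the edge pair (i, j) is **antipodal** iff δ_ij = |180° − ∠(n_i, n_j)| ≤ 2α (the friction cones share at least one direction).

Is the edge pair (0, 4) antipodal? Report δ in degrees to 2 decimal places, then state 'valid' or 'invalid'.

δ = 4.28°, valid

α = atan 0.35 = 19.29°;  2α = 38.58°
edge 0: e_0 = (-0.11, +2.13);  n_0 = (+0.9987, +0.0516)
edge 4: e_4 = (+0.24, -1.89);  n_4 = (-0.9920, -0.1260)
∠(n_0, n_4) = 175.72°
δ = |180° − 175.72°| = 4.28°
4.28° ≤ 2α = 38.58°  →  valid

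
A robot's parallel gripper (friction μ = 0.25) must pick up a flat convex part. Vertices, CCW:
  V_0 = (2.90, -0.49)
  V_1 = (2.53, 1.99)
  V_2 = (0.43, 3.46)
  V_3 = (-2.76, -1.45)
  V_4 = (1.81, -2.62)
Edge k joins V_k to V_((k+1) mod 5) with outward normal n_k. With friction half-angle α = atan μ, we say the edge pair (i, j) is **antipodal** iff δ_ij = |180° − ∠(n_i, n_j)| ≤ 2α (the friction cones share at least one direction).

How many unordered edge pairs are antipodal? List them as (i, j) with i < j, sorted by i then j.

α = atan 0.25 = 14.04°;  2α = 28.07°
n_0 = (+0.9891, +0.1476)
n_1 = (+0.5735, +0.8192)
n_2 = (-0.8386, +0.5448)
n_3 = (-0.2480, -0.9688)
n_4 = (+0.8902, -0.4556)
  (0,1): δ = 133.48°  ·
  (0,2): δ = 41.50°  ·
  (0,3): δ = 67.15°  ·
  (0,4): δ = 144.41°  ·
  (1,2): δ = 88.02°  ·
  (1,3): δ = 20.63°  ✓
  (1,4): δ = 97.89°  ·
  (2,3): δ = 71.35°  ·
  (2,4): δ = 5.91°  ✓
  (3,4): δ = 102.74°  ·
antipodal pairs: 2

count = 2; pairs: (1,3), (2,4)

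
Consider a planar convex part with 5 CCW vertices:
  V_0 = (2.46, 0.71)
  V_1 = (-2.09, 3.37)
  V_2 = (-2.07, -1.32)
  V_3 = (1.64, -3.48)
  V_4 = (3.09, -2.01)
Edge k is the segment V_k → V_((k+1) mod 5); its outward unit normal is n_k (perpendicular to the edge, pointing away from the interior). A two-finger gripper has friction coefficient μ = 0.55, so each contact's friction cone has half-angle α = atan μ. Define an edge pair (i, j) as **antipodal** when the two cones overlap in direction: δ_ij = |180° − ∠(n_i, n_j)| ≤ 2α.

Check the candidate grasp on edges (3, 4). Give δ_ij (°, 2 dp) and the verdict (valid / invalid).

δ = 122.35°, invalid

α = atan 0.55 = 28.81°;  2α = 57.62°
edge 3: e_3 = (+1.45, +1.47);  n_3 = (+0.7119, -0.7022)
edge 4: e_4 = (-0.63, +2.72);  n_4 = (+0.9742, +0.2256)
∠(n_3, n_4) = 57.65°
δ = |180° − 57.65°| = 122.35°
122.35° > 2α = 57.62°  →  invalid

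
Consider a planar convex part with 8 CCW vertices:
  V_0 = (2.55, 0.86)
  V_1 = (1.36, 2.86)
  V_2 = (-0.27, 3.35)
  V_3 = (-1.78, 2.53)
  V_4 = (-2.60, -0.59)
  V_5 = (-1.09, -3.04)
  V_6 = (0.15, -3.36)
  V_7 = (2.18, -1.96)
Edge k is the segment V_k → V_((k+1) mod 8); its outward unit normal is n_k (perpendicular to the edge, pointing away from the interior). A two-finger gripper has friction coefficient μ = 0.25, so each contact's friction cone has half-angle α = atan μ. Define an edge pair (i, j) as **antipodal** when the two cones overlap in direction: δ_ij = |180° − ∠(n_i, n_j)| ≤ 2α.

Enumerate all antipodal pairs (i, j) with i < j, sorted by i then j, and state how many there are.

α = atan 0.25 = 14.04°;  2α = 28.07°
n_0 = (+0.8594, +0.5113)
n_1 = (+0.2879, +0.9577)
n_2 = (-0.4772, +0.8788)
n_3 = (-0.9672, +0.2542)
n_4 = (-0.8513, -0.5247)
n_5 = (-0.2499, -0.9683)
n_6 = (+0.5677, -0.8232)
n_7 = (+0.9915, -0.1301)
  (0,1): δ = 137.48°  ·
  (0,2): δ = 92.25°  ·
  (0,3): δ = 45.48°  ·
  (0,4): δ = 0.89°  ✓
  (0,5): δ = 44.78°  ·
  (0,6): δ = 93.84°  ·
  (0,7): δ = 141.77°  ·
  (1,2): δ = 134.76°  ·
  (1,3): δ = 87.99°  ·
  (1,4): δ = 41.62°  ·
  (1,5): δ = 2.26°  ✓
  (1,6): δ = 51.32°  ·
  (1,7): δ = 99.26°  ·
  (2,3): δ = 133.23°  ·
  (2,4): δ = 86.86°  ·
  (2,5): δ = 42.97°  ·
  (2,6): δ = 6.09°  ✓
  (2,7): δ = 54.02°  ·
  (3,4): δ = 133.63°  ·
  (3,5): δ = 89.74°  ·
  (3,6): δ = 40.68°  ·
  (3,7): δ = 7.25°  ✓
  (4,5): δ = 136.12°  ·
  (4,6): δ = 87.05°  ·
  (4,7): δ = 39.12°  ·
  (5,6): δ = 130.94°  ·
  (5,7): δ = 83.00°  ·
  (6,7): δ = 132.07°  ·
antipodal pairs: 4

count = 4; pairs: (0,4), (1,5), (2,6), (3,7)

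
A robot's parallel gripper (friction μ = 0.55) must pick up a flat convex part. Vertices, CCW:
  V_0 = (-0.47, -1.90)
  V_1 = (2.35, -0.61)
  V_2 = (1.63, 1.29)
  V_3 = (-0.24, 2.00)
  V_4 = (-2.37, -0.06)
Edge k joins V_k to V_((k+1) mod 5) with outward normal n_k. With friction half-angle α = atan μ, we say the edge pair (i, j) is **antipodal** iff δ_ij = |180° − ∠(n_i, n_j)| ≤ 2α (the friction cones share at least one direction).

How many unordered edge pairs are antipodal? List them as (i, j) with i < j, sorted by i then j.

α = atan 0.55 = 28.81°;  2α = 57.62°
n_0 = (+0.4160, -0.9094)
n_1 = (+0.9351, +0.3544)
n_2 = (+0.3550, +0.9349)
n_3 = (-0.6952, +0.7188)
n_4 = (-0.6957, -0.7184)
  (0,1): δ = 93.83°  ·
  (0,2): δ = 45.37°  ✓
  (0,3): δ = 19.46°  ✓
  (0,4): δ = 111.34°  ·
  (1,2): δ = 131.54°  ·
  (1,3): δ = 66.71°  ·
  (1,4): δ = 25.17°  ✓
  (2,3): δ = 115.17°  ·
  (2,4): δ = 23.29°  ✓
  (3,4): δ = 88.12°  ·
antipodal pairs: 4

count = 4; pairs: (0,2), (0,3), (1,4), (2,4)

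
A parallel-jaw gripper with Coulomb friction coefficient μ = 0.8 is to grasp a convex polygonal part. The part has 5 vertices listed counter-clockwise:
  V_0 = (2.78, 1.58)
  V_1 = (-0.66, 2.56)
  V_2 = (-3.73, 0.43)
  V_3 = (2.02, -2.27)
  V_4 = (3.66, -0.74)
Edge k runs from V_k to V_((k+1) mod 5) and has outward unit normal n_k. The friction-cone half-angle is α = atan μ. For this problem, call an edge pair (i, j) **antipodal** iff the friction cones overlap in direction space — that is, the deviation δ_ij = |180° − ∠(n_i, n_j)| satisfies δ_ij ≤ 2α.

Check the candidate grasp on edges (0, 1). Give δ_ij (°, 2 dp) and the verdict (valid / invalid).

δ = 129.35°, invalid

α = atan 0.8 = 38.66°;  2α = 77.32°
edge 0: e_0 = (-3.44, +0.98);  n_0 = (+0.2740, +0.9617)
edge 1: e_1 = (-3.07, -2.13);  n_1 = (-0.5700, +0.8216)
∠(n_0, n_1) = 50.65°
δ = |180° − 50.65°| = 129.35°
129.35° > 2α = 77.32°  →  invalid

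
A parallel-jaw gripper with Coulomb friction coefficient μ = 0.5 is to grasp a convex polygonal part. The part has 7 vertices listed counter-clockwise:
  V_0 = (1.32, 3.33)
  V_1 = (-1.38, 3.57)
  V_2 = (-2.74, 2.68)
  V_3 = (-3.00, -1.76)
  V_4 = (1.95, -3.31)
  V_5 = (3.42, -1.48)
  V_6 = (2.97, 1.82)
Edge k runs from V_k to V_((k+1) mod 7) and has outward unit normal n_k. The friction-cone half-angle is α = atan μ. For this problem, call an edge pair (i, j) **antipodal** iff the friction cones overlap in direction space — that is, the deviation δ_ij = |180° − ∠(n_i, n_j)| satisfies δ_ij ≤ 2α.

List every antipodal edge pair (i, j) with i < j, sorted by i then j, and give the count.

count = 7; pairs: (0,3), (1,3), (1,4), (2,4), (2,5), (2,6), (3,6)

α = atan 0.5 = 26.57°;  2α = 53.13°
n_0 = (+0.0885, +0.9961)
n_1 = (-0.5476, +0.8368)
n_2 = (-0.9983, +0.0585)
n_3 = (-0.2988, -0.9543)
n_4 = (+0.7796, -0.6263)
n_5 = (+0.9908, +0.1351)
n_6 = (+0.6751, +0.7377)
  (0,1): δ = 141.72°  ·
  (0,2): δ = 88.27°  ·
  (0,3): δ = 12.31°  ✓
  (0,4): δ = 56.31°  ·
  (0,5): δ = 102.84°  ·
  (0,6): δ = 142.62°  ·
  (1,2): δ = 126.55°  ·
  (1,3): δ = 50.59°  ✓
  (1,4): δ = 18.02°  ✓
  (1,5): δ = 64.56°  ·
  (1,6): δ = 104.34°  ·
  (2,3): δ = 104.04°  ·
  (2,4): δ = 35.42°  ✓
  (2,5): δ = 11.12°  ✓
  (2,6): δ = 50.89°  ✓
  (3,4): δ = 111.39°  ·
  (3,5): δ = 64.85°  ·
  (3,6): δ = 25.08°  ✓
  (4,5): δ = 133.46°  ·
  (4,6): δ = 93.69°  ·
  (5,6): δ = 140.23°  ·
antipodal pairs: 7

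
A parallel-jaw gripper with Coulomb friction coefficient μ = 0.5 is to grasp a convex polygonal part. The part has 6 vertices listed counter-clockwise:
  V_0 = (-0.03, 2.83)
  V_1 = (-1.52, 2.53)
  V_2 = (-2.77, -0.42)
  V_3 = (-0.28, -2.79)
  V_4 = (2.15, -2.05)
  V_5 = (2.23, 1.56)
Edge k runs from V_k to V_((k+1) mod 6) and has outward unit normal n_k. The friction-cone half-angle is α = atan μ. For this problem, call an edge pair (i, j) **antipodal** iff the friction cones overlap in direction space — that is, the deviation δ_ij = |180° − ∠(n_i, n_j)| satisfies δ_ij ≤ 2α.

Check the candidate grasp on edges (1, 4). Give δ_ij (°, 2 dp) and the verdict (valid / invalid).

δ = 21.69°, valid

α = atan 0.5 = 26.57°;  2α = 53.13°
edge 1: e_1 = (-1.25, -2.95);  n_1 = (-0.9208, +0.3901)
edge 4: e_4 = (+0.08, +3.61);  n_4 = (+0.9998, -0.0222)
∠(n_1, n_4) = 158.31°
δ = |180° − 158.31°| = 21.69°
21.69° ≤ 2α = 53.13°  →  valid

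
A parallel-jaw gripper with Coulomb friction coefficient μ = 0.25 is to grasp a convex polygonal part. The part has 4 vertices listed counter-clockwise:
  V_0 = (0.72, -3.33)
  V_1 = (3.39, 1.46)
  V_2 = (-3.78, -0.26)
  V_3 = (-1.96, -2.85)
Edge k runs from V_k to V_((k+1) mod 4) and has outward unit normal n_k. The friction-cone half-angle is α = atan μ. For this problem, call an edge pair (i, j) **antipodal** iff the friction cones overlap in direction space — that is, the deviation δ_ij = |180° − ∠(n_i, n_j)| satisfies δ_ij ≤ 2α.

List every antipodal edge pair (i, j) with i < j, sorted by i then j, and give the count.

α = atan 0.25 = 14.04°;  2α = 28.07°
n_0 = (+0.8735, -0.4869)
n_1 = (-0.2333, +0.9724)
n_2 = (-0.8182, -0.5749)
n_3 = (-0.1763, -0.9843)
  (0,1): δ = 47.37°  ·
  (0,2): δ = 64.23°  ·
  (0,3): δ = 108.98°  ·
  (1,2): δ = 68.39°  ·
  (1,3): δ = 23.64°  ✓
  (2,3): δ = 135.25°  ·
antipodal pairs: 1

count = 1; pairs: (1,3)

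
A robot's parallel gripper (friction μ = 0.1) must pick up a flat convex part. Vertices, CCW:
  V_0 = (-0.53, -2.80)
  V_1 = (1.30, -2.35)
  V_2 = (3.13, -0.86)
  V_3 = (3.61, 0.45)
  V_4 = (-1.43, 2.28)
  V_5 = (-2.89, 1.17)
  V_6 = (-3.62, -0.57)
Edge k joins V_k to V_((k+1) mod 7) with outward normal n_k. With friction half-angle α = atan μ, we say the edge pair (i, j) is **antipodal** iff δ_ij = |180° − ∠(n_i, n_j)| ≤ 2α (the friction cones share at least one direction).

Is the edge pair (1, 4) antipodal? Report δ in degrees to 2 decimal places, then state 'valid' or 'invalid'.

δ = 1.91°, valid

α = atan 0.1 = 5.71°;  2α = 11.42°
edge 1: e_1 = (+1.83, +1.49);  n_1 = (+0.6314, -0.7755)
edge 4: e_4 = (-1.46, -1.11);  n_4 = (-0.6052, +0.7961)
∠(n_1, n_4) = 178.09°
δ = |180° − 178.09°| = 1.91°
1.91° ≤ 2α = 11.42°  →  valid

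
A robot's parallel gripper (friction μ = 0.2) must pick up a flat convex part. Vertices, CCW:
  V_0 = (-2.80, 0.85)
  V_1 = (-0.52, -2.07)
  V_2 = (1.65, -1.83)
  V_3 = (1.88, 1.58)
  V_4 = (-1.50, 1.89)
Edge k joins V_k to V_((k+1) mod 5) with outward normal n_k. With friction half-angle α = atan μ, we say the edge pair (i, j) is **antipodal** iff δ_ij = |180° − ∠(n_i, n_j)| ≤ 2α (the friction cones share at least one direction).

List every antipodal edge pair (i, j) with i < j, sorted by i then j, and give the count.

α = atan 0.2 = 11.31°;  2α = 22.62°
n_0 = (-0.7882, -0.6154)
n_1 = (+0.1099, -0.9939)
n_2 = (+0.9977, -0.0673)
n_3 = (+0.0913, +0.9958)
n_4 = (-0.6247, +0.7809)
  (0,1): δ = 121.67°  ·
  (0,2): δ = 41.84°  ·
  (0,3): δ = 46.78°  ·
  (0,4): δ = 90.68°  ·
  (1,2): δ = 100.17°  ·
  (1,3): δ = 11.55°  ✓
  (1,4): δ = 32.35°  ·
  (2,3): δ = 91.38°  ·
  (2,4): δ = 47.48°  ·
  (3,4): δ = 136.10°  ·
antipodal pairs: 1

count = 1; pairs: (1,3)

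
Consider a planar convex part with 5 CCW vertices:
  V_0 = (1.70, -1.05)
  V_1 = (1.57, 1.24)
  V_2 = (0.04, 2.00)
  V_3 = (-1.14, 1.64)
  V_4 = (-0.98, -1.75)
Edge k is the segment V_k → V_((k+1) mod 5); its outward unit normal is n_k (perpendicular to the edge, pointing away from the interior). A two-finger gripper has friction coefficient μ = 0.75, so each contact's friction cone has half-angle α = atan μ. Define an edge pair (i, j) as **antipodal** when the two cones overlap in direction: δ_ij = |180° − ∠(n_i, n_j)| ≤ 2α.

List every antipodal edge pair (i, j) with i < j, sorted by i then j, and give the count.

count = 4; pairs: (0,3), (1,3), (1,4), (2,4)

α = atan 0.75 = 36.87°;  2α = 73.74°
n_0 = (+0.9984, +0.0567)
n_1 = (+0.4449, +0.8956)
n_2 = (-0.2918, +0.9565)
n_3 = (-0.9989, -0.0471)
n_4 = (+0.2527, -0.9675)
  (0,1): δ = 119.66°  ·
  (0,2): δ = 76.28°  ·
  (0,3): δ = 0.55°  ✓
  (0,4): δ = 101.39°  ·
  (1,2): δ = 136.62°  ·
  (1,3): δ = 60.88°  ✓
  (1,4): δ = 41.05°  ✓
  (2,3): δ = 104.26°  ·
  (2,4): δ = 2.33°  ✓
  (3,4): δ = 78.06°  ·
antipodal pairs: 4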